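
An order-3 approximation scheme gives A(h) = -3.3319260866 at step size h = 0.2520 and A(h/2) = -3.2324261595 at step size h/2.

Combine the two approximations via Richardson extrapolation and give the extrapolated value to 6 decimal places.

Order 3 gives 2^r = 8 and 2^r − 1 = 7.
Numerator 8×A(h/2) − A(h) = 8×(-3.2324261595) − (-3.3319260866) = -22.5274831894
R = (-22.5274831894)/7 = -3.2182118842

-3.218212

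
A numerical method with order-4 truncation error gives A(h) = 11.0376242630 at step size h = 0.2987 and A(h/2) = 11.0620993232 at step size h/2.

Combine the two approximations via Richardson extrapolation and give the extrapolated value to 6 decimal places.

With r = 4 the leading error scales as h^4, so the weight is 2^4 = 16.
2^4×A(h/2) = 176.9935891712; minus A(h) gives 165.9559649082.
Extrapolated: 165.9559649082 / 15 = 11.0637309939
Gap between inputs: 2.448e-02; correction applied: +0.0016316707.

11.063731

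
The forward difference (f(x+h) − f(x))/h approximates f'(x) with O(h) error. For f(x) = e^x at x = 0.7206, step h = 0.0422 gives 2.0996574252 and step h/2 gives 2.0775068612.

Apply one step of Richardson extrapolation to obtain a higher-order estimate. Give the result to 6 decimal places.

Leading term ∝ h^1; use weight 2 = 2^1.
Weighted: 4.1550137224 − 2.0996574252 = 2.0553562972
Extrapolated: 2.0553562972 / 1 = 2.0553562972

2.055356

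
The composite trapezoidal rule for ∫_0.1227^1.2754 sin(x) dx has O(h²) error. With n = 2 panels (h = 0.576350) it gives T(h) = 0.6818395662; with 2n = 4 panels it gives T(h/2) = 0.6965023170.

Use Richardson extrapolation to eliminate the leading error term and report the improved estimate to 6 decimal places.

0.701390

r = 2: numerator weight 4, denominator 3.
4·0.6965023170 = 2.7860092680; 2.7860092680 − 0.6818395662 = 2.1041697018
Divide by 2^2 − 1 = 3.
2.1041697018 ÷ 3 = 0.7013899006
Correction |R − A(h/2)| = 4.888e-03; gap |A(h/2) − A(h)| = 1.466e-02.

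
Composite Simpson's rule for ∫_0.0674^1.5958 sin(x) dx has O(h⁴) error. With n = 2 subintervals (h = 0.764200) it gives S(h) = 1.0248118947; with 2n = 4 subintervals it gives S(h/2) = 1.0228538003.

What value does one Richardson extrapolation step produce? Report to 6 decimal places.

1.022723

The method has order 4: 2^4 = 16.
2^4×A(h/2) = 16.3656608048; minus A(h) gives 15.3408489101.
(16×1.0228538003 − 1.0248118947)/(16 − 1) = 1.0227232607
Gap between inputs: 1.958e-03; correction applied: −0.0001305396.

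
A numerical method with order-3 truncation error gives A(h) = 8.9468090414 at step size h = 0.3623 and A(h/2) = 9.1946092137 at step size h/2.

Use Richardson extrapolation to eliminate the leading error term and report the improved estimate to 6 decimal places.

With r = 3 the leading error scales as h^3, so the weight is 2^3 = 8.
Numerator 8*A(h/2) − A(h) = 8*9.1946092137 − 8.9468090414 = 64.6100646682
64.6100646682 ÷ 7 = 9.2300092383
Shift from A(h/2): +0.0354000246.

9.230009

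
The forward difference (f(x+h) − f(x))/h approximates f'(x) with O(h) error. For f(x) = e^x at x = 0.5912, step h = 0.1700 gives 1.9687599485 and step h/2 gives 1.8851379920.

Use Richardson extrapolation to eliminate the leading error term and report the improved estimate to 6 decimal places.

1.801516

Leading term ∝ h^1; use weight 2 = 2^1.
A(h/2) − A(h) = 1.8851379920 − 1.9687599485 = -0.0836219565
Divide by 2^1 − 1 = 1: (-0.0836219565)/1 = -0.0836219565
R = A(h/2) + (A(h/2) − A(h))/1 = 1.8851379920 − 0.0836219565 = 1.8015160355
Correction |R − A(h/2)| = 8.362e-02; gap |A(h/2) − A(h)| = 8.362e-02.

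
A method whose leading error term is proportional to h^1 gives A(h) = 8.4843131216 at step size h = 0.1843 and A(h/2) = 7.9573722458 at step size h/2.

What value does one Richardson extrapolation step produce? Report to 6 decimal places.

Method order is 1; weight 2^1 = 2.
2*7.9573722458 = 15.9147444916; subtract 8.4843131216 → 7.4304313700
7.4304313700 ÷ 1 = 7.4304313700

7.430431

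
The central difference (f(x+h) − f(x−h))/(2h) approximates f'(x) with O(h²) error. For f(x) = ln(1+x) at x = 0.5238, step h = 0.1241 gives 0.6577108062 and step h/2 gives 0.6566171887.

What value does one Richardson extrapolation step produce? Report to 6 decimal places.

r = 2, so 2^r = 4.
Numerator 4 × A(h/2) − A(h) = 4 × 0.6566171887 − 0.6577108062 = 1.9687579486
Divide by 2^2 − 1 = 3.
(4 × 0.6566171887 − 0.6577108062)/(4 − 1) = 0.6562526495
Shift from A(h/2): −0.0003645392.

0.656253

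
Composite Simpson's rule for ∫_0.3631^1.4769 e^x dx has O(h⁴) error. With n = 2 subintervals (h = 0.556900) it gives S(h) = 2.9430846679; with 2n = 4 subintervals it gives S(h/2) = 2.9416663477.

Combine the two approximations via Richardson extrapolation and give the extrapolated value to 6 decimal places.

2.941572

The method has order 4: 2^4 = 16.
16*2.9416663477 − 2.9430846679 = 44.1235768953
R = 44.1235768953/15 = 2.9415717930
Gap between inputs: 1.418e-03; correction applied: −0.0000945547.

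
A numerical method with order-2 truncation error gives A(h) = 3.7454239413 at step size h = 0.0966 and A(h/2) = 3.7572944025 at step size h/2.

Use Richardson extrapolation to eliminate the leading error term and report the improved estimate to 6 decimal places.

3.761251

Error is O(h^2); halving h shrinks it by 2^2 = 4.
Top: 4(3.7572944025) − (3.7454239413) = 11.2837536687
Divide by 2^2 − 1 = 3.
11.2837536687 ÷ 3 = 3.7612512229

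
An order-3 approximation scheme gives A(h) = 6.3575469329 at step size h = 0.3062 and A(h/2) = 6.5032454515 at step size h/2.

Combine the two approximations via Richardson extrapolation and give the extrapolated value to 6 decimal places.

Method order is 3; weight 2^3 = 8.
A(h/2) − A(h) = 6.5032454515 − 6.3575469329 = 0.1456985186
Correction (A(h/2) − A(h))/(8 − 1) = 0.1456985186/7 = 0.0208140741
R = 6.5032454515 + 0.0208140741 = 6.5240595256

6.524060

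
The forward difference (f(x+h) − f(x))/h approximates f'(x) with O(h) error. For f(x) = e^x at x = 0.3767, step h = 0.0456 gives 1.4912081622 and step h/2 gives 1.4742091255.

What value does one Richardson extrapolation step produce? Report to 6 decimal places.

1.457210

Error is O(h^1); halving h shrinks it by 2^1 = 2.
Difference of the inputs: 1.4742091255 − 1.4912081622 = -0.0169990367
Correction (A(h/2) − A(h))/(2 − 1) = (-0.0169990367)/1 = -0.0169990367
R = A(h/2) + (A(h/2) − A(h))/1 = 1.4742091255 − 0.0169990367 = 1.4572100888
Shift from A(h/2): −0.0169990367.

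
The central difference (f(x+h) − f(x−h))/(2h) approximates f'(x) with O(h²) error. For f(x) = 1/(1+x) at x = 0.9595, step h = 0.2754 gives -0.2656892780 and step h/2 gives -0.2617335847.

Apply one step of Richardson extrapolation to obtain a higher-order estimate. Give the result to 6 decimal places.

Method order is 2; weight 2^2 = 4.
A(h/2) − A(h) = -0.2617335847 − (-0.2656892780) = 0.0039556933
Divide by 2^2 − 1 = 3: 0.0039556933/3 = 0.0013185644
R = A(h/2) + (A(h/2) − A(h))/3 = -0.2617335847 + 0.0013185644 = -0.2604150203

-0.260415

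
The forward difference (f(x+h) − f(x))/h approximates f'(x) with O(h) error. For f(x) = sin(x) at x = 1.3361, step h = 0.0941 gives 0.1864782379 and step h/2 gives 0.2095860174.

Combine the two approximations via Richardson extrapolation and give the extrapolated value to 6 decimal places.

0.232694

With r = 1 the leading error scales as h^1, so the weight is 2^1 = 2.
Weighted: 0.4191720348 − 0.1864782379 = 0.2326937969
0.2326937969 ÷ 1 = 0.2326937969
Gap between inputs: 2.311e-02; correction applied: +0.0231077795.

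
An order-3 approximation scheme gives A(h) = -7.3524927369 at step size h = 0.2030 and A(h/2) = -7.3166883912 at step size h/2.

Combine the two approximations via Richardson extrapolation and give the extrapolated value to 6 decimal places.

r = 3, so 2^r = 8.
8*(-7.3166883912) = -58.5335071296; (-58.5335071296) − (-7.3524927369) = -51.1810143927
Denominator 8 − 1 = 7.
(-51.1810143927) ÷ 7 = -7.3115734847
Shift from A(h/2): +0.0051149065.

-7.311573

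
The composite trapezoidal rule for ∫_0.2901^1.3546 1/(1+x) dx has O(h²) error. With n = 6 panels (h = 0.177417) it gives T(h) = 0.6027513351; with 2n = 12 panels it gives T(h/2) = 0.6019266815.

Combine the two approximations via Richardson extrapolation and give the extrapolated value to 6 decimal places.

0.601652

r = 2, so 2^r = 4.
2^2*A(h/2) = 2.4077067260; minus A(h) gives 1.8049553909.
Divide by 2^2 − 1 = 3.
(4*0.6019266815 − 0.6027513351)/(4 − 1) = 0.6016517970
Gap between inputs: 8.247e-04; correction applied: −0.0002748845.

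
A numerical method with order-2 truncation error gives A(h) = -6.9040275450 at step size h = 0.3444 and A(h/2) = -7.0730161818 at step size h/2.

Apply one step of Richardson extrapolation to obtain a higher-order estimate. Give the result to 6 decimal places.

r = 2, so 2^r = 4.
Top: 4(-7.0730161818) − (-6.9040275450) = -21.3880371822
Denominator 4 − 1 = 3.
Result: -7.1293457274
Correction |R − A(h/2)| = 5.633e-02; gap |A(h/2) − A(h)| = 1.690e-01.

-7.129346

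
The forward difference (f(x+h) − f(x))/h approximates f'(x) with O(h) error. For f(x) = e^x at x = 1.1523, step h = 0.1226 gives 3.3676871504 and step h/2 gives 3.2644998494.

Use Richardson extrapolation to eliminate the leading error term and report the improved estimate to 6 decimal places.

3.161313

Method order is 1; weight 2^1 = 2.
Weighted: 6.5289996988 − 3.3676871504 = 3.1613125484
Denominator 2 − 1 = 1.
R = 3.1613125484/1 = 3.1613125484
Correction |R − A(h/2)| = 1.032e-01; gap |A(h/2) − A(h)| = 1.032e-01.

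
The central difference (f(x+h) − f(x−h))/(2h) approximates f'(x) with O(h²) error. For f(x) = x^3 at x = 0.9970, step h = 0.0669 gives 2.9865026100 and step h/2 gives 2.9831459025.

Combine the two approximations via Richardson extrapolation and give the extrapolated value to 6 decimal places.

2.982027

Method order is 2; weight 2^2 = 4.
Numerator 4*A(h/2) − A(h) = 4*2.9831459025 − 2.9865026100 = 8.9460810000
Extrapolated: 8.9460810000 / 3 = 2.9820270000
Gap between inputs: 3.357e-03; correction applied: −0.0011189025.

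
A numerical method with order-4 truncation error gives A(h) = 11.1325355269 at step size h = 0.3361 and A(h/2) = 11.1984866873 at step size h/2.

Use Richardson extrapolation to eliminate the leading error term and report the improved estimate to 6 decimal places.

11.202883

The method has order 4: 2^4 = 16.
Top: 16(11.1984866873) − (11.1325355269) = 168.0432514699
(16·11.1984866873 − 11.1325355269)/(16 − 1) = 11.2028834313
Gap between inputs: 6.595e-02; correction applied: +0.0043967440.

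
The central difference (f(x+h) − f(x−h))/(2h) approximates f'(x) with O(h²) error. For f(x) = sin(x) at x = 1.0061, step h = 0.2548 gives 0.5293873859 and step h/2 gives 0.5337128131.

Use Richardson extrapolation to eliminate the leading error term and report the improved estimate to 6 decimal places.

0.535155

r = 2: numerator weight 4, denominator 3.
4 × 0.5337128131 = 2.1348512524; subtract 0.5293873859 → 1.6054638665
1.6054638665 ÷ 3 = 0.5351546222
Gap between inputs: 4.325e-03; correction applied: +0.0014418091.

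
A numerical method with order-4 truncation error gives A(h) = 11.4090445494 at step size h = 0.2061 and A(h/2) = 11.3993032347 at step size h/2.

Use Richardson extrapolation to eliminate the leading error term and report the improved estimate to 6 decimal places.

11.398654

With r = 4 the leading error scales as h^4, so the weight is 2^4 = 16.
16·11.3993032347 = 182.3888517552; 182.3888517552 − 11.4090445494 = 170.9798072058
Divide by 2^4 − 1 = 15.
(16·11.3993032347 − 11.4090445494)/(16 − 1) = 11.3986538137
Shift from A(h/2): −0.0006494210.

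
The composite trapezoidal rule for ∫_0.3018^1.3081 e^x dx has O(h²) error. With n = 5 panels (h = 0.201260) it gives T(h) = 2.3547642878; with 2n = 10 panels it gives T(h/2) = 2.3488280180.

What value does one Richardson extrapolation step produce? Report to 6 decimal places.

Method order is 2; weight 2^2 = 4.
4*2.3488280180 = 9.3953120720; 9.3953120720 − 2.3547642878 = 7.0405477842
Denominator 4 − 1 = 3.
R = 7.0405477842/3 = 2.3468492614

2.346849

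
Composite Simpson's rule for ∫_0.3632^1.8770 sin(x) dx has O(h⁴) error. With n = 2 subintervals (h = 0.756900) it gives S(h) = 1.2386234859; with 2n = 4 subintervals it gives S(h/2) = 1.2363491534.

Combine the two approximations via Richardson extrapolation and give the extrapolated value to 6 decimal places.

1.236198

Error is O(h^4); halving h shrinks it by 2^4 = 16.
Difference of the inputs: 1.2363491534 − 1.2386234859 = -0.0022743325
Correction (A(h/2) − A(h))/(16 − 1) = (-0.0022743325)/15 = -0.0001516222
R = 1.2363491534 − 0.0001516222 = 1.2361975312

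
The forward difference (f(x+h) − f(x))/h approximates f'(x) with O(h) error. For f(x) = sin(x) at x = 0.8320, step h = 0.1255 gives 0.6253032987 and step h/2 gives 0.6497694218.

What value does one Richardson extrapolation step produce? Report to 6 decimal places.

0.674236

The method has order 1: 2^1 = 2.
Numerator 2 × A(h/2) − A(h) = 2 × 0.6497694218 − 0.6253032987 = 0.6742355449
Extrapolated: 0.6742355449 / 1 = 0.6742355449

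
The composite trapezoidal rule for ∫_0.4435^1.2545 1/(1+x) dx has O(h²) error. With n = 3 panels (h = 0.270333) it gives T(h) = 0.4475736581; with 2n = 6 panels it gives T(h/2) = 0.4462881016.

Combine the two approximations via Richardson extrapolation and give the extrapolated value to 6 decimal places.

Order 2 gives 2^r = 4 and 2^r − 1 = 3.
A(h/2) − A(h) = 0.4462881016 − 0.4475736581 = -0.0012855565
Divide by 2^2 − 1 = 3: (-0.0012855565)/3 = -0.0004285188
R = 0.4462881016 − 0.0004285188 = 0.4458595828

0.445860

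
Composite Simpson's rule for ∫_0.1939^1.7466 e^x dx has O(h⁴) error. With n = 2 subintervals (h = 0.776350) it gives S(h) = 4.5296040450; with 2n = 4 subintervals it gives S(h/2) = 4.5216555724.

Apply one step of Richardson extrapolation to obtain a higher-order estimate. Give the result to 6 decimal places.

r = 4: numerator weight 16, denominator 15.
16×4.5216555724 = 72.3464891584; subtract 4.5296040450 → 67.8168851134
(16×4.5216555724 − 4.5296040450)/(16 − 1) = 4.5211256742
Correction |R − A(h/2)| = 5.299e-04; gap |A(h/2) − A(h)| = 7.948e-03.

4.521126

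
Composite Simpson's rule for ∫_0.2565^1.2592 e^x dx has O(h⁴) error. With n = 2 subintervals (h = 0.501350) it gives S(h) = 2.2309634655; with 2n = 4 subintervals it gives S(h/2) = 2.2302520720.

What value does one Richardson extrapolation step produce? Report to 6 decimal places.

2.230205

Leading term ∝ h^4; use weight 16 = 2^4.
A(h/2) − A(h) = 2.2302520720 − 2.2309634655 = -0.0007113935
Divide by 2^4 − 1 = 15: (-0.0007113935)/15 = -0.0000474262
R = A(h/2) + (A(h/2) − A(h))/15 = 2.2302520720 − 0.0000474262 = 2.2302046458
Gap between inputs: 7.114e-04; correction applied: −0.0000474262.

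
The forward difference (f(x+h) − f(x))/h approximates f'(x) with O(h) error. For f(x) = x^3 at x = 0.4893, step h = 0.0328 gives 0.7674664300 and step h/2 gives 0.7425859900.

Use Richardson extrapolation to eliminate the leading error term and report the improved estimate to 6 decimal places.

0.717706

With r = 1 the leading error scales as h^1, so the weight is 2^1 = 2.
Top: 2(0.7425859900) − (0.7674664300) = 0.7177055500
Divide by 2^1 − 1 = 1.
0.7177055500 ÷ 1 = 0.7177055500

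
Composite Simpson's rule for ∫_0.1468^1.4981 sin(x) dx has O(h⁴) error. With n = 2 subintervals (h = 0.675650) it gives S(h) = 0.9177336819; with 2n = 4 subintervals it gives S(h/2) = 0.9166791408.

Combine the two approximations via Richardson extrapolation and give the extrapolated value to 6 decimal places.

Leading term ∝ h^4; use weight 16 = 2^4.
16*0.9166791408 − 0.9177336819 = 13.7491325709
Extrapolated: 13.7491325709 / 15 = 0.9166088381

0.916609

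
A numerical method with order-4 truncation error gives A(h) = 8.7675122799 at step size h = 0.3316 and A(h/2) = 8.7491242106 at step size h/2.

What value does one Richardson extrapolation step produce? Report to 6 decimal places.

With r = 4 the leading error scales as h^4, so the weight is 2^4 = 16.
Top: 16(8.7491242106) − (8.7675122799) = 131.2184750897
Extrapolated: 131.2184750897 / 15 = 8.7478983393
Correction |R − A(h/2)| = 1.226e-03; gap |A(h/2) − A(h)| = 1.839e-02.

8.747898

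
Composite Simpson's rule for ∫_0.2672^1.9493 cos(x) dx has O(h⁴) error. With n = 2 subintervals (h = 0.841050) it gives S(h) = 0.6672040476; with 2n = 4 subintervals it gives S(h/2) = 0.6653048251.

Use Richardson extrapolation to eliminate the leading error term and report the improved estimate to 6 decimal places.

Error is O(h^4); halving h shrinks it by 2^4 = 16.
16 × 0.6653048251 = 10.6448772016; 10.6448772016 − 0.6672040476 = 9.9776731540
Divide by 2^4 − 1 = 15.
Extrapolated: 9.9776731540 / 15 = 0.6651782103
Correction |R − A(h/2)| = 1.266e-04; gap |A(h/2) − A(h)| = 1.899e-03.

0.665178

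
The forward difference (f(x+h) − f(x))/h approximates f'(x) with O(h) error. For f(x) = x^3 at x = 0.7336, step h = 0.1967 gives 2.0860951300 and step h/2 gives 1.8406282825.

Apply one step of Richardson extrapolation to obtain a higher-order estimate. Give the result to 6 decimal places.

1.595161

Leading term ∝ h^1; use weight 2 = 2^1.
Top: 2(1.8406282825) − (2.0860951300) = 1.5951614350
(2×1.8406282825 − 2.0860951300)/(2 − 1) = 1.5951614350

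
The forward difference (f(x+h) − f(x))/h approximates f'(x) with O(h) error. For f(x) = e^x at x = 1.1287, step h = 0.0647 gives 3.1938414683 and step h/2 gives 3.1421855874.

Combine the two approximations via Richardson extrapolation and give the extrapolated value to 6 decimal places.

r = 1, so 2^r = 2.
Top: 2(3.1421855874) − (3.1938414683) = 3.0905297065
(2·3.1421855874 − 3.1938414683)/(2 − 1) = 3.0905297065
Shift from A(h/2): −0.0516558809.

3.090530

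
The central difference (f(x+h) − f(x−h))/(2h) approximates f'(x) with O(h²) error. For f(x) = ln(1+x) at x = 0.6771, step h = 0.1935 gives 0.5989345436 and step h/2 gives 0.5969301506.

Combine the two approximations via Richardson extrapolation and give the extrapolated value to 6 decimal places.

The method has order 2: 2^2 = 4.
4*0.5969301506 = 2.3877206024; 2.3877206024 − 0.5989345436 = 1.7887860588
1.7887860588 ÷ 3 = 0.5962620196
Gap between inputs: 2.004e-03; correction applied: −0.0006681310.

0.596262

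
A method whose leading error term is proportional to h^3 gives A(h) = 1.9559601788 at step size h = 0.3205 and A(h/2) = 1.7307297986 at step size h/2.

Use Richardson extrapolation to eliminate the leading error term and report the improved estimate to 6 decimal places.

1.698554

Method order is 3; weight 2^3 = 8.
Numerator 8 × A(h/2) − A(h) = 8 × 1.7307297986 − 1.9559601788 = 11.8898782100
Extrapolated: 11.8898782100 / 7 = 1.6985540300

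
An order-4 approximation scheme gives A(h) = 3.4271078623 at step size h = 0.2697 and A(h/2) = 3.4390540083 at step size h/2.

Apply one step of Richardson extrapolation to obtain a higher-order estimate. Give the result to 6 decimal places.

3.439850

r = 4, so 2^r = 16.
Weighted: 55.0248641328 − 3.4271078623 = 51.5977562705
Extrapolated: 51.5977562705 / 15 = 3.4398504180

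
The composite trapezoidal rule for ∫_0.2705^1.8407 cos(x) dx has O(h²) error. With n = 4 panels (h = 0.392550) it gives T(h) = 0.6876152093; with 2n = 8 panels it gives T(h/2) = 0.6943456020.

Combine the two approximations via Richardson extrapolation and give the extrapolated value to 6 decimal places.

0.696589

r = 2, so 2^r = 4.
Weighted: 2.7773824080 − 0.6876152093 = 2.0897671987
R = 2.0897671987/3 = 0.6965890662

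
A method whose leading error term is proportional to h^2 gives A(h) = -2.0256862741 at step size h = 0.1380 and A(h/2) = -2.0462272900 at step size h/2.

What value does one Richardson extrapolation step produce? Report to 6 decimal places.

-2.053074

r = 2: numerator weight 4, denominator 3.
Weighted: (-8.1849091600) − (-2.0256862741) = -6.1592228859
(-6.1592228859) ÷ 3 = -2.0530742953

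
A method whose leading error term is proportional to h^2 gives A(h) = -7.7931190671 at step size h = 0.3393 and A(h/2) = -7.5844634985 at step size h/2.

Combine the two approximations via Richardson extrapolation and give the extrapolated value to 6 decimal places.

r = 2: numerator weight 4, denominator 3.
2^2*A(h/2) = -30.3378539940; minus A(h) gives -22.5447349269.
(-22.5447349269) ÷ 3 = -7.5149116423

-7.514912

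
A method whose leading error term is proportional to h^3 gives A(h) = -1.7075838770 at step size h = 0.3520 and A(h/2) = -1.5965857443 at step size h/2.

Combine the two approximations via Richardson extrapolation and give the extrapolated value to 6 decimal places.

-1.580729

Order 3 gives 2^r = 8 and 2^r − 1 = 7.
Weighted: (-12.7726859544) − (-1.7075838770) = -11.0651020774
Denominator 8 − 1 = 7.
(8·(-1.5965857443) − (-1.7075838770))/(8 − 1) = -1.5807288682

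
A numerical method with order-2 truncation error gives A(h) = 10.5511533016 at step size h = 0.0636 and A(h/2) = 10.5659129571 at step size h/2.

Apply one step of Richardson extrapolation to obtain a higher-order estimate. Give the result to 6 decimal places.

With r = 2 the leading error scales as h^2, so the weight is 2^2 = 4.
A(h/2) − A(h) = 10.5659129571 − 10.5511533016 = 0.0147596555
Correction (A(h/2) − A(h))/(4 − 1) = 0.0147596555/3 = 0.0049198852
R = A(h/2) + (A(h/2) − A(h))/3 = 10.5659129571 + 0.0049198852 = 10.5708328423
Correction |R − A(h/2)| = 4.920e-03; gap |A(h/2) − A(h)| = 1.476e-02.

10.570833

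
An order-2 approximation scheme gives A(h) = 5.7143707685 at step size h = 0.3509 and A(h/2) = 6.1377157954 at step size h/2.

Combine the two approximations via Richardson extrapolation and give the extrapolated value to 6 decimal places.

6.278831

Order 2 gives 2^r = 4 and 2^r − 1 = 3.
2^2·A(h/2) = 24.5508631816; minus A(h) gives 18.8364924131.
Denominator 4 − 1 = 3.
18.8364924131 ÷ 3 = 6.2788308044
Gap between inputs: 4.233e-01; correction applied: +0.1411150090.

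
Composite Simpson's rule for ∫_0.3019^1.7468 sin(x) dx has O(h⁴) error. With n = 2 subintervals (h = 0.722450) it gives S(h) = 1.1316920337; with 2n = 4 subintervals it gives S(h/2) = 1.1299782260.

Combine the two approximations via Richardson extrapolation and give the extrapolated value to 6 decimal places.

r = 4, so 2^r = 16.
Top: 16(1.1299782260) − (1.1316920337) = 16.9479595823
Divide by 2^4 − 1 = 15.
16.9479595823 ÷ 15 = 1.1298639722
Shift from A(h/2): −0.0001142538.

1.129864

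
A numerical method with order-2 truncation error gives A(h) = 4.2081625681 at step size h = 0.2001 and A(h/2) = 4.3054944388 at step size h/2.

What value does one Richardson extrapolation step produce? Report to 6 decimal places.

4.337938

Order 2 gives 2^r = 4 and 2^r − 1 = 3.
4 × 4.3054944388 − 4.2081625681 = 13.0138151871
Denominator 4 − 1 = 3.
13.0138151871 ÷ 3 = 4.3379383957
Gap between inputs: 9.733e-02; correction applied: +0.0324439569.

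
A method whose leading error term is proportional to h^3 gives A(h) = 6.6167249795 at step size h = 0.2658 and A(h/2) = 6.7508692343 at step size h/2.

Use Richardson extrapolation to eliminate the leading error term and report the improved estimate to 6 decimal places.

6.770033

Error is O(h^3); halving h shrinks it by 2^3 = 8.
8 × 6.7508692343 = 54.0069538744; 54.0069538744 − 6.6167249795 = 47.3902288949
47.3902288949 ÷ 7 = 6.7700326993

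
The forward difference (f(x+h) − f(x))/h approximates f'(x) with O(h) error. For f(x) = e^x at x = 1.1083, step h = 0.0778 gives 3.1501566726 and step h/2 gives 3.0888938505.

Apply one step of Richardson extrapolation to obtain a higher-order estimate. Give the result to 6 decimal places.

3.027631

Order 1 gives 2^r = 2 and 2^r − 1 = 1.
2×3.0888938505 = 6.1777877010; subtract 3.1501566726 → 3.0276310284
Divide by 2^1 − 1 = 1.
So the Richardson estimate is 3.0276310284.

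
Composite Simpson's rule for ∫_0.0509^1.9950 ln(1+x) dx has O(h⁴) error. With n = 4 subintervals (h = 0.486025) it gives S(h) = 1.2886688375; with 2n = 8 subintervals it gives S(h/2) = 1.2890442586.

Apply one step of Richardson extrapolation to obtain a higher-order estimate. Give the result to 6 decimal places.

1.289069

r = 4: numerator weight 16, denominator 15.
16×1.2890442586 = 20.6247081376; subtract 1.2886688375 → 19.3360393001
Divide by 2^4 − 1 = 15.
Result: 1.2890692867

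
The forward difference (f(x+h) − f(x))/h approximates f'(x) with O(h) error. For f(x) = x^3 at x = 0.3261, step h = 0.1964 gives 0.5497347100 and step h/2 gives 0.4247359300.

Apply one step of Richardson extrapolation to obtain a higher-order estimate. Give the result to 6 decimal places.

0.299737

Order 1 gives 2^r = 2 and 2^r − 1 = 1.
2·0.4247359300 = 0.8494718600; 0.8494718600 − 0.5497347100 = 0.2997371500
Extrapolated: 0.2997371500 / 1 = 0.2997371500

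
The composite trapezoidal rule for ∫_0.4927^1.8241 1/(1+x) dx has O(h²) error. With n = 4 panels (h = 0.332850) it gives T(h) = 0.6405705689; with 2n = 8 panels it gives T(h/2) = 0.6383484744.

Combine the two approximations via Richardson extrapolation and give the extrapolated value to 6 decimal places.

With r = 2 the leading error scales as h^2, so the weight is 2^2 = 4.
Difference of the inputs: 0.6383484744 − 0.6405705689 = -0.0022220945
Correction (A(h/2) − A(h))/(4 − 1) = (-0.0022220945)/3 = -0.0007406982
R = 0.6383484744 − 0.0007406982 = 0.6376077762

0.637608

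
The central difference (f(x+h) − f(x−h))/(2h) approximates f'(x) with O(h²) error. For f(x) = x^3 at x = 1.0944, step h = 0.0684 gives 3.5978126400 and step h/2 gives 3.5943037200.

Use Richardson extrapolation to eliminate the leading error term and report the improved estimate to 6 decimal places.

Leading term ∝ h^2; use weight 4 = 2^2.
4·3.5943037200 − 3.5978126400 = 10.7794022400
10.7794022400 ÷ 3 = 3.5931340800
Correction |R − A(h/2)| = 1.170e-03; gap |A(h/2) − A(h)| = 3.509e-03.

3.593134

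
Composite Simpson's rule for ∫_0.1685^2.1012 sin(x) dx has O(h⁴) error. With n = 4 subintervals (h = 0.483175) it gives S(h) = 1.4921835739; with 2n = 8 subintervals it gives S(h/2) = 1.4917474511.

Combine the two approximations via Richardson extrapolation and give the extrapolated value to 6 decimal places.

With r = 4 the leading error scales as h^4, so the weight is 2^4 = 16.
16*1.4917474511 = 23.8679592176; 23.8679592176 − 1.4921835739 = 22.3757756437
22.3757756437 ÷ 15 = 1.4917183762

1.491718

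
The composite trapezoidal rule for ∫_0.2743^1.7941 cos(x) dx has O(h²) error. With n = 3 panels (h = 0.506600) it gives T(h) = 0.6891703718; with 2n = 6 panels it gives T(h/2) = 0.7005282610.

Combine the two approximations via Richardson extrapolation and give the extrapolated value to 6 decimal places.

Leading term ∝ h^2; use weight 4 = 2^2.
4 × 0.7005282610 = 2.8021130440; 2.8021130440 − 0.6891703718 = 2.1129426722
2.1129426722 ÷ 3 = 0.7043142241

0.704314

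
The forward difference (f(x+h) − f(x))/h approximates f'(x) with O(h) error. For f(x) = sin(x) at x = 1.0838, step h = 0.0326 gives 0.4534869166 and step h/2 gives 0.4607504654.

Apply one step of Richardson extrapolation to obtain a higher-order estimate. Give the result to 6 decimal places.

r = 1, so 2^r = 2.
Numerator 2·A(h/2) − A(h) = 2·0.4607504654 − 0.4534869166 = 0.4680140142
Denominator 2 − 1 = 1.
(2·0.4607504654 − 0.4534869166)/(2 − 1) = 0.4680140142
Gap between inputs: 7.264e-03; correction applied: +0.0072635488.

0.468014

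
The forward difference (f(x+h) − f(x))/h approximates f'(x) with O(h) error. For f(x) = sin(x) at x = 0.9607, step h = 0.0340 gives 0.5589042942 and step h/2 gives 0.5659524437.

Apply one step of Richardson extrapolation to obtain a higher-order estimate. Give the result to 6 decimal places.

0.573001

The method has order 1: 2^1 = 2.
2×0.5659524437 − 0.5589042942 = 0.5730005932
R = 0.5730005932/1 = 0.5730005932
Shift from A(h/2): +0.0070481495.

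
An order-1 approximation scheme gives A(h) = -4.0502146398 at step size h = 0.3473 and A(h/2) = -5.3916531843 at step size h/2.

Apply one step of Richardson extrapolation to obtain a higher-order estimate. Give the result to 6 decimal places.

-6.733092

Order 1 gives 2^r = 2 and 2^r − 1 = 1.
2·(-5.3916531843) = -10.7833063686; (-10.7833063686) − (-4.0502146398) = -6.7330917288
R = (-6.7330917288)/1 = -6.7330917288
Shift from A(h/2): −1.3414385445.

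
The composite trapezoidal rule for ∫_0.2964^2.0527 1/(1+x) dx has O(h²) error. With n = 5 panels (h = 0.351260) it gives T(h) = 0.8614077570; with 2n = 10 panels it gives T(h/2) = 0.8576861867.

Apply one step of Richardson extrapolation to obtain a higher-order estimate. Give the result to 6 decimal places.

Order 2 gives 2^r = 4 and 2^r − 1 = 3.
Top: 4(0.8576861867) − (0.8614077570) = 2.5693369898
Divide by 2^2 − 1 = 3.
(4×0.8576861867 − 0.8614077570)/(4 − 1) = 0.8564456633

0.856446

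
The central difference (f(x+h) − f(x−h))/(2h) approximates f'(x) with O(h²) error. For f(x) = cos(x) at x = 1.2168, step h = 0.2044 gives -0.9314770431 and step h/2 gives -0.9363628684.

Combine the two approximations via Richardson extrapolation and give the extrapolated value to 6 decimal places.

-0.937991

Order 2 gives 2^r = 4 and 2^r − 1 = 3.
Difference of the inputs: -0.9363628684 − (-0.9314770431) = -0.0048858253
Divide by 2^2 − 1 = 3: (-0.0048858253)/3 = -0.0016286084
R = A(h/2) + (A(h/2) − A(h))/3 = -0.9363628684 − 0.0016286084 = -0.9379914768
Correction |R − A(h/2)| = 1.629e-03; gap |A(h/2) − A(h)| = 4.886e-03.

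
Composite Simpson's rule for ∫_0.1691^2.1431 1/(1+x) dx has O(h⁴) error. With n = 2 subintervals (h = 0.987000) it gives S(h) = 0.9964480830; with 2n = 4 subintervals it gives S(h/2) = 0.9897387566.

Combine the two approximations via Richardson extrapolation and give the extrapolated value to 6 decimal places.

Error is O(h^4); halving h shrinks it by 2^4 = 16.
16 × 0.9897387566 = 15.8358201056; 15.8358201056 − 0.9964480830 = 14.8393720226
Extrapolated: 14.8393720226 / 15 = 0.9892914682
Correction |R − A(h/2)| = 4.473e-04; gap |A(h/2) − A(h)| = 6.709e-03.

0.989291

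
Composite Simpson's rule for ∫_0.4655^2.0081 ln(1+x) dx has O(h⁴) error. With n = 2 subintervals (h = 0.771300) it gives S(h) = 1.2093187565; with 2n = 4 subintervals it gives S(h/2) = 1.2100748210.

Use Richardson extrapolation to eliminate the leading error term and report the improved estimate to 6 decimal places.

r = 4, so 2^r = 16.
16 × 1.2100748210 = 19.3611971360; subtract 1.2093187565 → 18.1518783795
18.1518783795 ÷ 15 = 1.2101252253

1.210125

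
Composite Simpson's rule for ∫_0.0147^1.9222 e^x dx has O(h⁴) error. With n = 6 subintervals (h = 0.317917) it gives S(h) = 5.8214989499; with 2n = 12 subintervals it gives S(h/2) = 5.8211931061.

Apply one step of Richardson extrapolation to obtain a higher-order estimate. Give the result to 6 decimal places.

With r = 4 the leading error scales as h^4, so the weight is 2^4 = 16.
2^4*A(h/2) = 93.1390896976; minus A(h) gives 87.3175907477.
R = 87.3175907477/15 = 5.8211727165
Shift from A(h/2): −0.0000203896.

5.821173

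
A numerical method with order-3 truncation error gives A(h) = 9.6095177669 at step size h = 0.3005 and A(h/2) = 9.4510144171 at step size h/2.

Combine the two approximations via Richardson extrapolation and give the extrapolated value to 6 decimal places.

9.428371

r = 3, so 2^r = 8.
Difference of the inputs: 9.4510144171 − 9.6095177669 = -0.1585033498
Divide by 2^3 − 1 = 7: (-0.1585033498)/7 = -0.0226433357
R = 9.4510144171 − 0.0226433357 = 9.4283710814
Shift from A(h/2): −0.0226433357.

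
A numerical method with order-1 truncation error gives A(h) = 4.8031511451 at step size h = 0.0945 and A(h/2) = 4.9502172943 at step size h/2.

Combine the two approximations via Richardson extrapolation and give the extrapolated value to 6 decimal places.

r = 1: numerator weight 2, denominator 1.
Difference of the inputs: 4.9502172943 − 4.8031511451 = 0.1470661492
Correction (A(h/2) − A(h))/(2 − 1) = 0.1470661492/1 = 0.1470661492
R = A(h/2) + (A(h/2) − A(h))/1 = 4.9502172943 + 0.1470661492 = 5.0972834435
Correction |R − A(h/2)| = 1.471e-01; gap |A(h/2) − A(h)| = 1.471e-01.

5.097283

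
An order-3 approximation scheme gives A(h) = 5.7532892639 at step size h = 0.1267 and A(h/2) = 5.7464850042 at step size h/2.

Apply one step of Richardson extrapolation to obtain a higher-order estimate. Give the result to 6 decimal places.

With r = 3 the leading error scales as h^3, so the weight is 2^3 = 8.
8×5.7464850042 − 5.7532892639 = 40.2185907697
Divide by 2^3 − 1 = 7.
R = 40.2185907697/7 = 5.7455129671
Gap between inputs: 6.804e-03; correction applied: −0.0009720371.

5.745513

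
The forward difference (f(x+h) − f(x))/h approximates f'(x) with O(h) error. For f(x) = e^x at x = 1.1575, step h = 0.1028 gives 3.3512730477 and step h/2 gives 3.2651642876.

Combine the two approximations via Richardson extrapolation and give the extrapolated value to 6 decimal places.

3.179056

r = 1, so 2^r = 2.
Top: 2(3.2651642876) − (3.3512730477) = 3.1790555275
Denominator 2 − 1 = 1.
Result: 3.1790555275
Correction |R − A(h/2)| = 8.611e-02; gap |A(h/2) − A(h)| = 8.611e-02.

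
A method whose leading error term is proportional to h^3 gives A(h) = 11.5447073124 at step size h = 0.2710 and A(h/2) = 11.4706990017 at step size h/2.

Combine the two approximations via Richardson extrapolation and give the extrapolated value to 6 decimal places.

11.460126

Leading term ∝ h^3; use weight 8 = 2^3.
Numerator 8·A(h/2) − A(h) = 8·11.4706990017 − 11.5447073124 = 80.2208847012
Extrapolated: 80.2208847012 / 7 = 11.4601263859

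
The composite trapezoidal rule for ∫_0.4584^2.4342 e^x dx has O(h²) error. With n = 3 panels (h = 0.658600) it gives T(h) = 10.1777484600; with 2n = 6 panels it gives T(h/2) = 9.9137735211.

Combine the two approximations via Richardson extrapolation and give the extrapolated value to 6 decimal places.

Error is O(h^2); halving h shrinks it by 2^2 = 4.
Weighted: 39.6550940844 − 10.1777484600 = 29.4773456244
29.4773456244 ÷ 3 = 9.8257818748
Gap between inputs: 2.640e-01; correction applied: −0.0879916463.

9.825782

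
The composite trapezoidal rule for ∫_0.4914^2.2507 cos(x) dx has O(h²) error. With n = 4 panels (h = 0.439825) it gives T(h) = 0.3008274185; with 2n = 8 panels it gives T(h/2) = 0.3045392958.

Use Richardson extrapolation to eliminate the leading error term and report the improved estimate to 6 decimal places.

r = 2, so 2^r = 4.
4 × 0.3045392958 − 0.3008274185 = 0.9173297647
Denominator 4 − 1 = 3.
0.9173297647 ÷ 3 = 0.3057765882

0.305777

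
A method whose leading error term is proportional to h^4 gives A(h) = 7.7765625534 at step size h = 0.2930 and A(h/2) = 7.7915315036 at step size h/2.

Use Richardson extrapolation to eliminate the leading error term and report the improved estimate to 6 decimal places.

r = 4, so 2^r = 16.
Numerator 16*A(h/2) − A(h) = 16*7.7915315036 − 7.7765625534 = 116.8879415042
Divide by 2^4 − 1 = 15.
R = 116.8879415042/15 = 7.7925294336

7.792529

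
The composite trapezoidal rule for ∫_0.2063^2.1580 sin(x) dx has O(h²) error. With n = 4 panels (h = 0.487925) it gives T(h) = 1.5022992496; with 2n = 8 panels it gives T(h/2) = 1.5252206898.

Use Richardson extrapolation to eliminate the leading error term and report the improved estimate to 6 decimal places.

1.532861

With r = 2 the leading error scales as h^2, so the weight is 2^2 = 4.
Top: 4(1.5252206898) − (1.5022992496) = 4.5985835096
(4×1.5252206898 − 1.5022992496)/(4 − 1) = 1.5328611699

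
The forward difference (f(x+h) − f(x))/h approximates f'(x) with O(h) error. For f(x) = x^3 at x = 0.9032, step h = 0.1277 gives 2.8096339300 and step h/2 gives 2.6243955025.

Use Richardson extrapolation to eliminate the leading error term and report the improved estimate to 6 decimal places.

2.439157

r = 1: numerator weight 2, denominator 1.
Difference of the inputs: 2.6243955025 − 2.8096339300 = -0.1852384275
Divide by 2^1 − 1 = 1: (-0.1852384275)/1 = -0.1852384275
R = A(h/2) + (A(h/2) − A(h))/1 = 2.6243955025 − 0.1852384275 = 2.4391570750
Shift from A(h/2): −0.1852384275.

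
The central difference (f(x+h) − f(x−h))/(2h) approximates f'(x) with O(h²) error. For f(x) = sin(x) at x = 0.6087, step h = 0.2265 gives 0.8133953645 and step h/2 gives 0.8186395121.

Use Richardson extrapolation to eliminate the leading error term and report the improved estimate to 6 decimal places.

Leading term ∝ h^2; use weight 4 = 2^2.
Weighted: 3.2745580484 − 0.8133953645 = 2.4611626839
Denominator 4 − 1 = 3.
Extrapolated: 2.4611626839 / 3 = 0.8203875613
Correction |R − A(h/2)| = 1.748e-03; gap |A(h/2) − A(h)| = 5.244e-03.

0.820388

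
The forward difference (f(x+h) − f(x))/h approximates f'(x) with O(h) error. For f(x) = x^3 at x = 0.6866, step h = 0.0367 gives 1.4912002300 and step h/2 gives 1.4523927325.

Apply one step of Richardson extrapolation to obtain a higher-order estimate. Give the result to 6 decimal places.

Error is O(h^1); halving h shrinks it by 2^1 = 2.
Weighted: 2.9047854650 − 1.4912002300 = 1.4135852350
R = 1.4135852350/1 = 1.4135852350
Gap between inputs: 3.881e-02; correction applied: −0.0388074975.

1.413585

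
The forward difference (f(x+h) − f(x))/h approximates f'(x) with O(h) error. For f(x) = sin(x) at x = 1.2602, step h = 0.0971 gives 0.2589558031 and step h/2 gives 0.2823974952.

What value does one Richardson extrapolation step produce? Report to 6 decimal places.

Leading term ∝ h^1; use weight 2 = 2^1.
2*0.2823974952 = 0.5647949904; subtract 0.2589558031 → 0.3058391873
Divide by 2^1 − 1 = 1.
R = 0.3058391873/1 = 0.3058391873
Gap between inputs: 2.344e-02; correction applied: +0.0234416921.

0.305839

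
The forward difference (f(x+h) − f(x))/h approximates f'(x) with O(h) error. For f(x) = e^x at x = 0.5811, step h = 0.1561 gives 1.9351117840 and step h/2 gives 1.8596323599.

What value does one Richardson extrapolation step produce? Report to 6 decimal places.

1.784153

Error is O(h^1); halving h shrinks it by 2^1 = 2.
Top: 2(1.8596323599) − (1.9351117840) = 1.7841529358
Extrapolated: 1.7841529358 / 1 = 1.7841529358
Shift from A(h/2): −0.0754794241.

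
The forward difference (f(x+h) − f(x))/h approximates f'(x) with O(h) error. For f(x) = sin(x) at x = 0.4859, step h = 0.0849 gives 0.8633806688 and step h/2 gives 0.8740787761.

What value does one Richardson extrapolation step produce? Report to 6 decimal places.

r = 1: numerator weight 2, denominator 1.
Top: 2(0.8740787761) − (0.8633806688) = 0.8847768834
R = 0.8847768834/1 = 0.8847768834

0.884777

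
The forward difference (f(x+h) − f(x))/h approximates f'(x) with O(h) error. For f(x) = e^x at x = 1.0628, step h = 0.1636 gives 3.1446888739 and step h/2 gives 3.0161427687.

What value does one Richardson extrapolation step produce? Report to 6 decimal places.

r = 1: numerator weight 2, denominator 1.
2·3.0161427687 − 3.1446888739 = 2.8875966635
Denominator 2 − 1 = 1.
Extrapolated: 2.8875966635 / 1 = 2.8875966635
Correction |R − A(h/2)| = 1.285e-01; gap |A(h/2) − A(h)| = 1.285e-01.

2.887597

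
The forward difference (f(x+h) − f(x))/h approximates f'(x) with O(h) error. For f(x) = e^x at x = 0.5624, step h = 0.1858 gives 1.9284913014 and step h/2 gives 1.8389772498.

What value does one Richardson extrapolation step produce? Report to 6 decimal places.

1.749463

With r = 1 the leading error scales as h^1, so the weight is 2^1 = 2.
Numerator 2 × A(h/2) − A(h) = 2 × 1.8389772498 − 1.9284913014 = 1.7494631982
Denominator 2 − 1 = 1.
1.7494631982 ÷ 1 = 1.7494631982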